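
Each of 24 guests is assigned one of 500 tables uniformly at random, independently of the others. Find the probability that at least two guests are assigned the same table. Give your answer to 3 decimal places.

0.429

It's easier to compute the probability that all 24 are distinct.
P(all distinct) = 500/500 · 499/500 · ··· · 477/500 ≈ 0.571.
So the probability of at least one match is 1 − 0.571 = 0.429.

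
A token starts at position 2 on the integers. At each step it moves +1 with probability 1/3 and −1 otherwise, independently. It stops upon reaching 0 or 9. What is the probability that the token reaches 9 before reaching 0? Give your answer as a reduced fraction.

Let r = q/p = (2/3)/(1/3) = 2. The recurrence P(i) = p·P(i+1) + q·P(i−1) with P(0)=0, P(9)=1 gives P(i) = (1 − r^i)/(1 − r^9).
P(2) = (1 − (2)^2) / (1 − (2)^9) = 3/511.

3/511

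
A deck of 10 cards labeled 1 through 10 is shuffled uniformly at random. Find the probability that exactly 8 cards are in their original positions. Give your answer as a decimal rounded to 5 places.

Choose which 8 of the 10 are fixed: C(10,8) = 45 ways.
The remaining 2 must have no fixed point: D(2) = 1.
P = 45·1/3628800 = 1/80640 ≈ 0.00001.

0.00001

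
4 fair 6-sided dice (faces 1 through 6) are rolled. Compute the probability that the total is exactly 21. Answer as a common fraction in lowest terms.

There are 6^4 = 1296 equally likely outcomes.
The number of ordered 4-tuples from {1,…,6} summing to 21 is 20.
P(sum = 21) = 20/1296 = 5/324.

5/324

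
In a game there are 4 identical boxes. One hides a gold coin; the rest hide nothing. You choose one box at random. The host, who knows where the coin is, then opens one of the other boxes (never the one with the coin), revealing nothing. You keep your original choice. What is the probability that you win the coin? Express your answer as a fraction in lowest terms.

The host can always open an empty box regardless of your choice, so this gives no information about your original box.
P(win by staying) = 1/4.

1/4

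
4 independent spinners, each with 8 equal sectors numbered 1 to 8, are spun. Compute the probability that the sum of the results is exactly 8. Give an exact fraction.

There are 8^4 = 4096 equally likely outcomes.
The number of ordered 4-tuples from {1,…,8} summing to 8 is 35.
P(sum = 8) = 35/4096.

35/4096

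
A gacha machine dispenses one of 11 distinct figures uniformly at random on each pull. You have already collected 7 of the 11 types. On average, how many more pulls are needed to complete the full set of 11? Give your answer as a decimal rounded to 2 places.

Starting from 7 distinct types, each trial gives a new one with probability (11−i)/11 when i types are held, so the wait for the next new type is 11/(11−i).
E = 11/4 + 11/3 + 11/2 + 11/1 = 275/12 ≈ 22.92.

22.92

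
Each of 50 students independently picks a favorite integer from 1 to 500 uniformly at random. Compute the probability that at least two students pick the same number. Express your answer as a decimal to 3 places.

It's easier to compute the probability that all 50 are distinct.
P(all distinct) = 500/500 · 499/500 · ··· · 451/500 ≈ 0.079.
So the probability of at least one match is 1 − 0.079 = 0.921.

0.921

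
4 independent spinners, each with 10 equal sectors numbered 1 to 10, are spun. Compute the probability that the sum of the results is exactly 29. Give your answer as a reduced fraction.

87/2500

There are 10^4 = 10000 equally likely outcomes.
The number of ordered 4-tuples from {1,…,10} summing to 29 is 348.
P(sum = 29) = 348/10000 = 87/2500.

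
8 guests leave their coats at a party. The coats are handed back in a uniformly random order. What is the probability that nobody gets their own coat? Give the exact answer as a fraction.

2119/5760

This is the derangement probability: permutations of 8 with no fixed point.
D(8) = 8! · (1 − 1/1! + 1/2! − ··· + (−1)^8/8!) = 14833.
P = 14833/40320 = 2119/5760.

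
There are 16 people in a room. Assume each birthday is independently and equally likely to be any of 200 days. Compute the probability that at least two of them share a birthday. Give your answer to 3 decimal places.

It's easier to compute the probability that all 16 are distinct.
P(all distinct) = 200/200 · 199/200 · ··· · 185/200 ≈ 0.540.
So the probability of at least one match is 1 − 0.540 = 0.460.

0.460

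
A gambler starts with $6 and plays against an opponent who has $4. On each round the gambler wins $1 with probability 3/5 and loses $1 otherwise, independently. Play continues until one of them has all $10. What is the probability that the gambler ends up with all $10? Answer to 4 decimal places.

0.9283

Let r = q/p = (2/5)/(3/5) = 2/3. The recurrence P(i) = p·P(i+1) + q·P(i−1) with P(0)=0, P(10)=1 gives P(i) = (1 − r^i)/(1 − r^10).
P(6) = (1 − (2/3)^6) / (1 − (2/3)^10) = 10773/11605 ≈ 0.9283.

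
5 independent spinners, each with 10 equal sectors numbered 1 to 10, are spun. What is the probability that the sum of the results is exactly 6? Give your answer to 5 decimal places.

0.00005

There are 10^5 = 100000 equally likely outcomes.
The number of ordered 5-tuples from {1,…,10} summing to 6 is 5.
P(sum = 6) = 5/100000 = 1/20000 ≈ 0.00005.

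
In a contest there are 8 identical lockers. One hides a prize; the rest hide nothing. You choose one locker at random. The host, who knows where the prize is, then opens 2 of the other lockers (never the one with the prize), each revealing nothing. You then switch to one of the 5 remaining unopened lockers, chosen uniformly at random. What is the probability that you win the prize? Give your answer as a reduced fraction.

7/40

Your original locker holds the prize with probability 1/8, so the other 7 collectively hold it with probability 7/8.
The host can always find 2 empty lockers to open, so the reveals don't change that 7/8; it is now spread over the 5 remaining unopened lockers.
P(win by switching) = (7/8) · (1/5) = 7/40.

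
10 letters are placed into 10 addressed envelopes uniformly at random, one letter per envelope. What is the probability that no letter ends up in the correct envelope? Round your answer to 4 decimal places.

This is the derangement probability: permutations of 10 with no fixed point.
D(10) = 10! · (1 − 1/1! + 1/2! − ··· + (−1)^10/10!) = 1334961.
P = 1334961/3628800 = 16481/44800 ≈ 0.3679.

0.3679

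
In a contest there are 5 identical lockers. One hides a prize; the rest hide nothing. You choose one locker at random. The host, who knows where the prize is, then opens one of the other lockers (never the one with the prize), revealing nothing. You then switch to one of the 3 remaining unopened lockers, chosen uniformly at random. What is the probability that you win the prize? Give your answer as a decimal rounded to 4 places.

Your original locker holds the prize with probability 1/5, so the other 4 collectively hold it with probability 4/5.
The host can always find an empty locker to open, so this doesn't change that 4/5; it is now spread over the 3 remaining unopened lockers.
P(win by switching) = (4/5) · (1/3) = 4/15 ≈ 0.2667.

0.2667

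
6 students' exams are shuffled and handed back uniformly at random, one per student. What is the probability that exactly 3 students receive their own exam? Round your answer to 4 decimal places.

0.0556

Choose which 3 of the 6 are fixed: C(6,3) = 20 ways.
The remaining 3 must have no fixed point: D(3) = 2.
P = 20·2/720 = 1/18 ≈ 0.0556.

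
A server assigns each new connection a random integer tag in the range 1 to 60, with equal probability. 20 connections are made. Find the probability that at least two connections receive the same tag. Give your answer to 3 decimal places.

It's easier to compute the probability that all 20 are distinct.
P(all distinct) = 60/60 · 59/60 · ··· · 41/60 ≈ 0.028.
So the probability of at least one match is 1 − 0.028 = 0.972.

0.972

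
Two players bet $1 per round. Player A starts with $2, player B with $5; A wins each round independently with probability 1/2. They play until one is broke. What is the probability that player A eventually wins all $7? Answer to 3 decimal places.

With a fair step, P(i) = ½P(i−1) + ½P(i+1) with P(0)=0, P(7)=1 has the linear solution P(i) = i/7.
P(2) = 2/7 ≈ 0.286.

0.286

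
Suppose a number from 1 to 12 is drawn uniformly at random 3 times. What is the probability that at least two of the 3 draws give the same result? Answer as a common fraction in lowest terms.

P(all 3 different) = 12/12 · 11/12 · ··· · 10/12 = 55/72.
P(at least two equal) = 1 − 55/72 = 17/72.

17/72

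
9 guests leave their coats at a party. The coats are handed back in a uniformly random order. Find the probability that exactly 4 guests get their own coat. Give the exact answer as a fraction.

11/720

Choose which 4 of the 9 are fixed: C(9,4) = 126 ways.
The remaining 5 must have no fixed point: D(5) = 44.
P = 126·44/362880 = 11/720.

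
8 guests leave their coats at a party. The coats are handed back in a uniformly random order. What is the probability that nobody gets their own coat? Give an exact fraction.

This is the derangement probability: permutations of 8 with no fixed point.
D(8) = 8! · (1 − 1/1! + 1/2! − ··· + (−1)^8/8!) = 14833.
P = 14833/40320 = 2119/5760.

2119/5760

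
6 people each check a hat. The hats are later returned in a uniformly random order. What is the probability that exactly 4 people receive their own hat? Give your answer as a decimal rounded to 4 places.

0.0208

Choose which 4 of the 6 are fixed: C(6,4) = 15 ways.
The remaining 2 must have no fixed point: D(2) = 1.
P = 15·1/720 = 1/48 ≈ 0.0208.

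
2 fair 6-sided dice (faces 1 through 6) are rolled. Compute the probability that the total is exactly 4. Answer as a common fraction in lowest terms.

1/12

There are 6^2 = 36 equally likely outcomes.
The number of ordered 2-tuples from {1,…,6} summing to 4 is 3.
P(sum = 4) = 3/36 = 1/12.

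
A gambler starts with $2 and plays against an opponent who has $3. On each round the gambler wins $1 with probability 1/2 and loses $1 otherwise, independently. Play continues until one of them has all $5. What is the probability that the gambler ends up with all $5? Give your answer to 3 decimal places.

0.400

With a fair step, P(i) = ½P(i−1) + ½P(i+1) with P(0)=0, P(5)=1 has the linear solution P(i) = i/5.
P(2) = 2/5 ≈ 0.400.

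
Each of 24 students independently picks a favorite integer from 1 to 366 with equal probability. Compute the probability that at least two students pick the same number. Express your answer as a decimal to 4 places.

0.5373

It's easier to compute the probability that all 24 are distinct.
P(all distinct) = 366/366 · 365/366 · ··· · 343/366 ≈ 0.4627.
So the probability of at least one match is 1 − 0.4627 = 0.5373.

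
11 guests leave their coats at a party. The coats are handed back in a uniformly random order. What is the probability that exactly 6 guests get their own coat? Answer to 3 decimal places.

Choose which 6 of the 11 are fixed: C(11,6) = 462 ways.
The remaining 5 must have no fixed point: D(5) = 44.
P = 462·44/39916800 = 11/21600 ≈ 0.001.

0.001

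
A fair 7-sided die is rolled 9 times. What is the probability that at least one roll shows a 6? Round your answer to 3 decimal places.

P(no roll shows a 6) = (6/7)^9 ≈ 0.250.
P(at least one) = 1 − 0.250 = 0.750.

0.750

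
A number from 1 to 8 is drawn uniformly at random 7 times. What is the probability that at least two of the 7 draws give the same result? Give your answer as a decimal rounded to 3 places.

0.981

P(all 7 different) = 8/8 · 7/8 · ··· · 2/8 ≈ 0.019.
P(at least two equal) = 1 − 0.019 = 0.981.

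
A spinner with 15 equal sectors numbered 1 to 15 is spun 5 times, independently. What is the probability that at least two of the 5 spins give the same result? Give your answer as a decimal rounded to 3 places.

0.525

P(all 5 different) = 15/15 · 14/15 · ··· · 11/15 ≈ 0.475.
P(at least two equal) = 1 − 0.475 = 0.525.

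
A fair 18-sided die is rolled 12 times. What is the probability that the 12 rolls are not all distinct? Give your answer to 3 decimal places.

0.992

P(all 12 different) = 18/18 · 17/18 · ··· · 7/18 ≈ 0.008.
P(at least two equal) = 1 − 0.008 = 0.992.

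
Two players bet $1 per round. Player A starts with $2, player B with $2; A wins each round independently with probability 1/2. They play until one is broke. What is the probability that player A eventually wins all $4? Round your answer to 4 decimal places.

0.5000

With a fair step, P(i) = ½P(i−1) + ½P(i+1) with P(0)=0, P(4)=1 has the linear solution P(i) = i/4.
P(2) = 2/4 = 1/2 ≈ 0.5000.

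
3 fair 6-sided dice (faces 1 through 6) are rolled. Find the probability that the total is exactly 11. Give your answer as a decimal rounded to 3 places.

There are 6^3 = 216 equally likely outcomes.
The number of ordered 3-tuples from {1,…,6} summing to 11 is 27.
P(sum = 11) = 27/216 = 1/8 ≈ 0.125.

0.125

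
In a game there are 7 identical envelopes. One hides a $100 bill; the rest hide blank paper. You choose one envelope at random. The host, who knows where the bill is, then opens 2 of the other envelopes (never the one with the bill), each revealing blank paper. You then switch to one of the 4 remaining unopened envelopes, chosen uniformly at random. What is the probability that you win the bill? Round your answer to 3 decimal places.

Your original envelope holds the bill with probability 1/7, so the other 6 collectively hold it with probability 6/7.
The host can always find 2 empty envelopes to open, so the reveals don't change that 6/7; it is now spread over the 4 remaining unopened envelopes.
P(win by switching) = (6/7) · (1/4) = 3/14 ≈ 0.214.

0.214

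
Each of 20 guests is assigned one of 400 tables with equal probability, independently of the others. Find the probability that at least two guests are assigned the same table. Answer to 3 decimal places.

0.383

It's easier to compute the probability that all 20 are distinct.
P(all distinct) = 400/400 · 399/400 · ··· · 381/400 ≈ 0.617.
So the probability of at least one match is 1 − 0.617 = 0.383.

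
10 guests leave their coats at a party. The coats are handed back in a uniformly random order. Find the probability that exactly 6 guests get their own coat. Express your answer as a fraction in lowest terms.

Choose which 6 of the 10 are fixed: C(10,6) = 210 ways.
The remaining 4 must have no fixed point: D(4) = 9.
P = 210·9/3628800 = 1/1920.

1/1920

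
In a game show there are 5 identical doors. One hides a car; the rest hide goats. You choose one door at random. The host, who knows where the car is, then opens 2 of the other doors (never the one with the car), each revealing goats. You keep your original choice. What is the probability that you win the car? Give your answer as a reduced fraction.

The host can always open 2 empty doors regardless of your choice, so the reveals give no information about your original door.
P(win by staying) = 1/5.

1/5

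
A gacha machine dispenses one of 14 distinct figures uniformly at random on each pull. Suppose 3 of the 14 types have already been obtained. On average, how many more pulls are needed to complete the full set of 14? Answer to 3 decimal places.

42.278

Starting from 3 distinct types, each trial gives a new one with probability (14−i)/14 when i types are held, so the wait for the next new type is 14/(14−i).
E = 14/11 + 14/10 + 14/9 + 14/8 + 14/7 + 14/6 + 14/5 + 14/4 + 14/3 + 14/2 + 14/1 = 83711/1980 ≈ 42.278.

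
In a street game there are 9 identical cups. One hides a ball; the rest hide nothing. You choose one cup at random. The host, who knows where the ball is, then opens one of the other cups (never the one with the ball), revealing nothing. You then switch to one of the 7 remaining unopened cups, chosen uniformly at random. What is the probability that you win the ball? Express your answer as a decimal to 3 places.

0.127

Your original cup holds the ball with probability 1/9, so the other 8 collectively hold it with probability 8/9.
The host can always find an empty cup to open, so this doesn't change that 8/9; it is now spread over the 7 remaining unopened cups.
P(win by switching) = (8/9) · (1/7) = 8/63 ≈ 0.127.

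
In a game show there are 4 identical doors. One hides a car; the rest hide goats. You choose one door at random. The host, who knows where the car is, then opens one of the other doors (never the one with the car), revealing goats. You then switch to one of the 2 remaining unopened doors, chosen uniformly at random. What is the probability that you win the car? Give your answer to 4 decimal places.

0.3750

Your original door holds the car with probability 1/4, so the other 3 collectively hold it with probability 3/4.
The host can always find an empty door to open, so this doesn't change that 3/4; it is now spread over the 2 remaining unopened doors.
P(win by switching) = (3/4) · (1/2) = 3/8 ≈ 0.3750.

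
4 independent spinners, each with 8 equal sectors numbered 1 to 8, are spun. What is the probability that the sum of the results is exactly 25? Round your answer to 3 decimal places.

There are 8^4 = 4096 equally likely outcomes.
The number of ordered 4-tuples from {1,…,8} summing to 25 is 120.
P(sum = 25) = 120/4096 = 15/512 ≈ 0.029.

0.029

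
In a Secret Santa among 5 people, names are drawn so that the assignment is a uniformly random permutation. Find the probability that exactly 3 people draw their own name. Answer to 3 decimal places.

Choose which 3 of the 5 are fixed: C(5,3) = 10 ways.
The remaining 2 must have no fixed point: D(2) = 1.
P = 10·1/120 = 1/12 ≈ 0.083.

0.083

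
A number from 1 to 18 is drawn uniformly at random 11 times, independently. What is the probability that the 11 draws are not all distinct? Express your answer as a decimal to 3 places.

P(all 11 different) = 18/18 · 17/18 · ··· · 8/18 ≈ 0.020.
P(at least two equal) = 1 − 0.020 = 0.980.

0.980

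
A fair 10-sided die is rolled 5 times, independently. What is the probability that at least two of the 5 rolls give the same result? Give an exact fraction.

P(all 5 different) = 10/10 · 9/10 · ··· · 6/10 = 189/625.
P(at least two equal) = 1 − 189/625 = 436/625.

436/625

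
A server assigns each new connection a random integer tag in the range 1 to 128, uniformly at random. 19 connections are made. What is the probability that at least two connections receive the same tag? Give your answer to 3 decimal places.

0.755

It's easier to compute the probability that all 19 are distinct.
P(all distinct) = 128/128 · 127/128 · ··· · 110/128 ≈ 0.245.
So the probability of at least one match is 1 − 0.245 = 0.755.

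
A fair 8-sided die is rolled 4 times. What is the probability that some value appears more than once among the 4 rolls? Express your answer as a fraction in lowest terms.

P(all 4 different) = 8/8 · 7/8 · ··· · 5/8 = 105/256.
P(at least two equal) = 1 − 105/256 = 151/256.

151/256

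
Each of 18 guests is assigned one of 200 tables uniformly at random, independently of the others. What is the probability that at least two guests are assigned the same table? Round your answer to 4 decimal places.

0.5454

It's easier to compute the probability that all 18 are distinct.
P(all distinct) = 200/200 · 199/200 · ··· · 183/200 ≈ 0.4546.
So the probability of at least one match is 1 − 0.4546 = 0.5454.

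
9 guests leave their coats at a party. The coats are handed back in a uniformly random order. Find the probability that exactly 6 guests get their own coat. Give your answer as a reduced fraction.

Choose which 6 of the 9 are fixed: C(9,6) = 84 ways.
The remaining 3 must have no fixed point: D(3) = 2.
P = 84·2/362880 = 1/2160.

1/2160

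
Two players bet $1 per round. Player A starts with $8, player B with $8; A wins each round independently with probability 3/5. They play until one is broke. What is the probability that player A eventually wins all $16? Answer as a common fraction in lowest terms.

6561/6817

Let r = q/p = (2/5)/(3/5) = 2/3. The recurrence P(i) = p·P(i+1) + q·P(i−1) with P(0)=0, P(16)=1 gives P(i) = (1 − r^i)/(1 − r^16).
P(8) = (1 − (2/3)^8) / (1 − (2/3)^16) = 6561/6817.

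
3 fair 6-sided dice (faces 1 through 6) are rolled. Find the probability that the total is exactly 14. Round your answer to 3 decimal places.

0.069

There are 6^3 = 216 equally likely outcomes.
The number of ordered 3-tuples from {1,…,6} summing to 14 is 15.
P(sum = 14) = 15/216 = 5/72 ≈ 0.069.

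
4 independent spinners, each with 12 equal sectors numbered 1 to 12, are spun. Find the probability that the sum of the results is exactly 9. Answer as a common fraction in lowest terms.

7/2592

There are 12^4 = 20736 equally likely outcomes.
The number of ordered 4-tuples from {1,…,12} summing to 9 is 56.
P(sum = 9) = 56/20736 = 7/2592.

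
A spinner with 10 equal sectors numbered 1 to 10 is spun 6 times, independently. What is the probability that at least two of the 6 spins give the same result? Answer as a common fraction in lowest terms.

1061/1250

P(all 6 different) = 10/10 · 9/10 · ··· · 5/10 = 189/1250.
P(at least two equal) = 1 − 189/1250 = 1061/1250.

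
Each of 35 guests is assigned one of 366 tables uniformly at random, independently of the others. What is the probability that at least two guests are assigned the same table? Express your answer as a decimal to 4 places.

It's easier to compute the probability that all 35 are distinct.
P(all distinct) = 366/366 · 365/366 · ··· · 332/366 ≈ 0.1865.
So the probability of at least one match is 1 − 0.1865 = 0.8135.

0.8135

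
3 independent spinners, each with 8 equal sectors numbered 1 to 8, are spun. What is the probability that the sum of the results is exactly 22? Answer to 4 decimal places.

0.0117

There are 8^3 = 512 equally likely outcomes.
The number of ordered 3-tuples from {1,…,8} summing to 22 is 6.
P(sum = 22) = 6/512 = 3/256 ≈ 0.0117.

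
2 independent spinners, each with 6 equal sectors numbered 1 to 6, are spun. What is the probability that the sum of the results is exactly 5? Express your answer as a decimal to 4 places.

0.1111

There are 6^2 = 36 equally likely outcomes.
The number of ordered 2-tuples from {1,…,6} summing to 5 is 4.
P(sum = 5) = 4/36 = 1/9 ≈ 0.1111.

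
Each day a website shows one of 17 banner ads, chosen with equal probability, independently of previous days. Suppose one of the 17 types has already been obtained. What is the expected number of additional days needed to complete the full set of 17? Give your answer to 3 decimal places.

57.472

Starting from 1 distinct type, each trial gives a new one with probability (17−i)/17 when i types are held, so the wait for the next new type is 17/(17−i).
E = 17/16 + 17/15 + 17/14 + 17/13 + 17/12 + 17/11 + 17/10 + 17/9 + 17/8 + 17/7 + 17/6 + 17/5 + 17/4 + 17/3 + 17/2 + 17/1 = 41421503/720720 ≈ 57.472.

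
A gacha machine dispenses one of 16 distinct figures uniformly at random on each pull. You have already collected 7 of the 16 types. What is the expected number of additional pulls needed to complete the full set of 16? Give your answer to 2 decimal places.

45.26

Starting from 7 distinct types, each trial gives a new one with probability (16−i)/16 when i types are held, so the wait for the next new type is 16/(16−i).
E = 16/9 + 16/8 + 16/7 + 16/6 + 16/5 + 16/4 + 16/3 + 16/2 + 16/1 = 14258/315 ≈ 45.26.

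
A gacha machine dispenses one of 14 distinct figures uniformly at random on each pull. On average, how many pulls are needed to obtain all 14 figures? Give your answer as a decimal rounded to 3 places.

45.522

After i distinct types are collected, each trial gives a new one with probability (14−i)/14, so the expected wait for the next new type is 14/(14−i).
E = 14/14 + 14/13 + 14/12 + 14/11 + 14/10 + 14/9 + 14/8 + 14/7 + 14/6 + 14/5 + 14/4 + 14/3 + 14/2 + 14/1 = 1171733/25740 ≈ 45.522.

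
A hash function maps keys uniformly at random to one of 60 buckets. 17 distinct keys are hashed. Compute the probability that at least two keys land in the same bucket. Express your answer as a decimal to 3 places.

It's easier to compute the probability that all 17 are distinct.
P(all distinct) = 60/60 · 59/60 · ··· · 44/60 ≈ 0.081.
So the probability of at least one match is 1 − 0.081 = 0.919.

0.919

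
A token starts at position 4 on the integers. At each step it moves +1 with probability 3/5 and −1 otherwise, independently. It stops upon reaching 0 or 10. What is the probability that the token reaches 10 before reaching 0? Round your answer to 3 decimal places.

Let r = q/p = (2/5)/(3/5) = 2/3. The recurrence P(i) = p·P(i+1) + q·P(i−1) with P(0)=0, P(10)=1 gives P(i) = (1 − r^i)/(1 − r^10).
P(4) = (1 − (2/3)^4) / (1 − (2/3)^10) = 9477/11605 ≈ 0.817.

0.817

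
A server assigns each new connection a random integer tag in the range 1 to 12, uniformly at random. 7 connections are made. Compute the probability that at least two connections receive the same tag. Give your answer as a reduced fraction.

It's easier to compute the probability that all 7 are distinct.
P(all distinct) = 12/12 · 11/12 · ··· · 6/12 = 385/3456.
So the probability of at least one match is 1 − 385/3456 = 3071/3456.

3071/3456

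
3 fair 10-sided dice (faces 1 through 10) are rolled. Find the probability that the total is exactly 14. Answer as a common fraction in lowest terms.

69/1000

There are 10^3 = 1000 equally likely outcomes.
The number of ordered 3-tuples from {1,…,10} summing to 14 is 69.
P(sum = 14) = 69/1000.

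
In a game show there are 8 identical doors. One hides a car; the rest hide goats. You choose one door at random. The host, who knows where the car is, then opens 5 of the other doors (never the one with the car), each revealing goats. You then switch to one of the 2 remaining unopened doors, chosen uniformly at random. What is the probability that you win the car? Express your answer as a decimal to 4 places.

0.4375

Your original door holds the car with probability 1/8, so the other 7 collectively hold it with probability 7/8.
The host can always find 5 empty doors to open, so the reveals don't change that 7/8; it is now spread over the 2 remaining unopened doors.
P(win by switching) = (7/8) · (1/2) = 7/16 ≈ 0.4375.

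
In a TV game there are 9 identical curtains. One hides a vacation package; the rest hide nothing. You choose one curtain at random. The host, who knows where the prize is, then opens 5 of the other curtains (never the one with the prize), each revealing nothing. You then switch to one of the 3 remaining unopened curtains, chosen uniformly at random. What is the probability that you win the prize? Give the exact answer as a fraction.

Your original curtain holds the prize with probability 1/9, so the other 8 collectively hold it with probability 8/9.
The host can always find 5 empty curtains to open, so the reveals don't change that 8/9; it is now spread over the 3 remaining unopened curtains.
P(win by switching) = (8/9) · (1/3) = 8/27.

8/27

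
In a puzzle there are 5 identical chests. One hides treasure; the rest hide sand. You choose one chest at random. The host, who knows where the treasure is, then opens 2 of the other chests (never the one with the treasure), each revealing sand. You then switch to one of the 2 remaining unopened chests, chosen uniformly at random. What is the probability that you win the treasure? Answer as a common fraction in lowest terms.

Your original chest holds the treasure with probability 1/5, so the other 4 collectively hold it with probability 4/5.
The host can always find 2 empty chests to open, so the reveals don't change that 4/5; it is now spread over the 2 remaining unopened chests.
P(win by switching) = (4/5) · (1/2) = 2/5.

2/5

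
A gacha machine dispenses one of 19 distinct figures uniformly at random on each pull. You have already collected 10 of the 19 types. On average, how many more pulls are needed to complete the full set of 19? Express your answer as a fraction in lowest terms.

Starting from 10 distinct types, each trial gives a new one with probability (19−i)/19 when i types are held, so the wait for the next new type is 19/(19−i).
E = 19/9 + 19/8 + 19/7 + 19/6 + 19/5 + 19/4 + 19/3 + 19/2 + 19/1 = 135451/2520.

135451/2520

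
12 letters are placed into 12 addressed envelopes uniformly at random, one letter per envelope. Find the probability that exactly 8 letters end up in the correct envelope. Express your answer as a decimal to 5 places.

0.00001

Choose which 8 of the 12 are fixed: C(12,8) = 495 ways.
The remaining 4 must have no fixed point: D(4) = 9.
P = 495·9/479001600 = 1/107520 ≈ 0.00001.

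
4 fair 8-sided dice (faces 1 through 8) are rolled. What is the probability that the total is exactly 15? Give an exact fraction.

There are 8^4 = 4096 equally likely outcomes.
The number of ordered 4-tuples from {1,…,8} summing to 15 is 284.
P(sum = 15) = 284/4096 = 71/1024.

71/1024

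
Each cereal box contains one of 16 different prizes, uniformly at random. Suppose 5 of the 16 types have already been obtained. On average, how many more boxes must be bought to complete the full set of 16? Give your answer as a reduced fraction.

Starting from 5 distinct types, each trial gives a new one with probability (16−i)/16 when i types are held, so the wait for the next new type is 16/(16−i).
E = 16/11 + 16/10 + 16/9 + 16/8 + 16/7 + 16/6 + 16/5 + 16/4 + 16/3 + 16/2 + 16/1 = 167422/3465.

167422/3465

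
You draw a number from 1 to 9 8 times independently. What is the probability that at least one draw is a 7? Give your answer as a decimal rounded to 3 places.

0.610

P(no draw is a 7) = (8/9)^8 ≈ 0.390.
P(at least one) = 1 − 0.390 = 0.610.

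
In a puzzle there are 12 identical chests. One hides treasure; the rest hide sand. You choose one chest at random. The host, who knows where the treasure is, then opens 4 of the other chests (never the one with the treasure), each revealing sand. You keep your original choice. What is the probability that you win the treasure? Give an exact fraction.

1/12

The host can always open 4 empty chests regardless of your choice, so the reveals give no information about your original chest.
P(win by staying) = 1/12.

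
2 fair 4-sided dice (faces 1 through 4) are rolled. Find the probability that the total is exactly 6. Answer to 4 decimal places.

There are 4^2 = 16 equally likely outcomes.
The number of ordered 2-tuples from {1,…,4} summing to 6 is 3.
P(sum = 6) = 3/16 ≈ 0.1875.

0.1875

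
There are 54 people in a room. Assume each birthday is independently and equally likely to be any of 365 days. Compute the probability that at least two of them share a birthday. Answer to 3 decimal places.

0.984

It's easier to compute the probability that all 54 are distinct.
P(all distinct) = 365/365 · 364/365 · ··· · 312/365 ≈ 0.016.
So the probability of at least one match is 1 − 0.016 = 0.984.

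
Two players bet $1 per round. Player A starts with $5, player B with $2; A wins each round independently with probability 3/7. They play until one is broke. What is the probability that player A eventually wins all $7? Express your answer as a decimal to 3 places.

Let r = q/p = (4/7)/(3/7) = 4/3. The recurrence P(i) = p·P(i+1) + q·P(i−1) with P(0)=0, P(7)=1 gives P(i) = (1 − r^i)/(1 − r^7).
P(5) = (1 − (4/3)^5) / (1 − (4/3)^7) = 7029/14197 ≈ 0.495.

0.495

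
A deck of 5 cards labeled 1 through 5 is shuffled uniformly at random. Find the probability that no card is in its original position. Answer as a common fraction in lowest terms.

This is the derangement probability: permutations of 5 with no fixed point.
D(5) = 5! · (1 − 1/1! + 1/2! − ··· + (−1)^5/5!) = 44.
P = 44/120 = 11/30.

11/30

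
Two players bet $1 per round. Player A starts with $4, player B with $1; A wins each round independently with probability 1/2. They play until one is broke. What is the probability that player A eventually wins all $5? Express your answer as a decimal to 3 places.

0.800

With a fair step, P(i) = ½P(i−1) + ½P(i+1) with P(0)=0, P(5)=1 has the linear solution P(i) = i/5.
P(4) = 4/5 ≈ 0.800.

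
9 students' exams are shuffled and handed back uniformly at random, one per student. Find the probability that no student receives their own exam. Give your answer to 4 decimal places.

This is the derangement probability: permutations of 9 with no fixed point.
D(9) = 9! · (1 − 1/1! + 1/2! − ··· + (−1)^9/9!) = 133496.
P = 133496/362880 = 16687/45360 ≈ 0.3679.

0.3679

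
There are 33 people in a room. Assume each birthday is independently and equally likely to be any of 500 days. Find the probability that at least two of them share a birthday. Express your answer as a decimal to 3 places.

It's easier to compute the probability that all 33 are distinct.
P(all distinct) = 500/500 · 499/500 · ··· · 468/500 ≈ 0.340.
So the probability of at least one match is 1 − 0.340 = 0.660.

0.660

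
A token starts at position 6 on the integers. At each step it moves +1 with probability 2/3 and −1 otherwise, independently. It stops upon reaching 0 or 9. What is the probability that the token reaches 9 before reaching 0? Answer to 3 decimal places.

Let r = q/p = (1/3)/(2/3) = 1/2. The recurrence P(i) = p·P(i+1) + q·P(i−1) with P(0)=0, P(9)=1 gives P(i) = (1 − r^i)/(1 − r^9).
P(6) = (1 − (1/2)^6) / (1 − (1/2)^9) = 72/73 ≈ 0.986.

0.986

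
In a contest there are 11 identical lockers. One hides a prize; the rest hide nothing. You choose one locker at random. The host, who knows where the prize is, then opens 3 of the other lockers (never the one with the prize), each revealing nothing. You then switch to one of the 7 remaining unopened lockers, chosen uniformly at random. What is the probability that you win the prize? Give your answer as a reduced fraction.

Your original locker holds the prize with probability 1/11, so the other 10 collectively hold it with probability 10/11.
The host can always find 3 empty lockers to open, so the reveals don't change that 10/11; it is now spread over the 7 remaining unopened lockers.
P(win by switching) = (10/11) · (1/7) = 10/77.

10/77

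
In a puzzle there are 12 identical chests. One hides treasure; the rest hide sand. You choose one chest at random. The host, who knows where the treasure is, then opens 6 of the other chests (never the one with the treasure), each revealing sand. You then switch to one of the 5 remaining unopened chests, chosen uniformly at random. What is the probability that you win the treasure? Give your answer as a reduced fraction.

11/60

Your original chest holds the treasure with probability 1/12, so the other 11 collectively hold it with probability 11/12.
The host can always find 6 empty chests to open, so the reveals don't change that 11/12; it is now spread over the 5 remaining unopened chests.
P(win by switching) = (11/12) · (1/5) = 11/60.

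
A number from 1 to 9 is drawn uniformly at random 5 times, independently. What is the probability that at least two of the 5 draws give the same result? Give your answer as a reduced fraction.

P(all 5 different) = 9/9 · 8/9 · ··· · 5/9 = 560/2187.
P(at least two equal) = 1 − 560/2187 = 1627/2187.

1627/2187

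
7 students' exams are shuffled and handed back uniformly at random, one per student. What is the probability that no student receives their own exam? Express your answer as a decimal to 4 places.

0.3679

This is the derangement probability: permutations of 7 with no fixed point.
D(7) = 7! · (1 − 1/1! + 1/2! − ··· + (−1)^7/7!) = 1854.
P = 1854/5040 = 103/280 ≈ 0.3679.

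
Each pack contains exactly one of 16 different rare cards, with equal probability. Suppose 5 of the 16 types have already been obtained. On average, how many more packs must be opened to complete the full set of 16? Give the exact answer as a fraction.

Starting from 5 distinct types, each trial gives a new one with probability (16−i)/16 when i types are held, so the wait for the next new type is 16/(16−i).
E = 16/11 + 16/10 + 16/9 + 16/8 + 16/7 + 16/6 + 16/5 + 16/4 + 16/3 + 16/2 + 16/1 = 167422/3465.

167422/3465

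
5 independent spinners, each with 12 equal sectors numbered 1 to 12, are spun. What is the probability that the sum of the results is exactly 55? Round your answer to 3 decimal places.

There are 12^5 = 248832 equally likely outcomes.
The number of ordered 5-tuples from {1,…,12} summing to 55 is 126.
P(sum = 55) = 126/248832 = 7/13824 ≈ 0.001.

0.001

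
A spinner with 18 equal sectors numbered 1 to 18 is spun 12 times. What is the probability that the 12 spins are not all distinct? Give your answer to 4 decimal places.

0.9923

P(all 12 different) = 18/18 · 17/18 · ··· · 7/18 ≈ 0.0077.
P(at least two equal) = 1 − 0.0077 = 0.9923.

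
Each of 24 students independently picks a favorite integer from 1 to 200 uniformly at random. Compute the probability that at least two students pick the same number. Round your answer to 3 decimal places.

0.762

It's easier to compute the probability that all 24 are distinct.
P(all distinct) = 200/200 · 199/200 · ··· · 177/200 ≈ 0.238.
So the probability of at least one match is 1 − 0.238 = 0.762.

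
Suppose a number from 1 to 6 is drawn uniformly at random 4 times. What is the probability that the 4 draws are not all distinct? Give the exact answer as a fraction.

13/18

P(all 4 different) = 6/6 · 5/6 · ··· · 3/6 = 5/18.
P(at least two equal) = 1 − 5/18 = 13/18.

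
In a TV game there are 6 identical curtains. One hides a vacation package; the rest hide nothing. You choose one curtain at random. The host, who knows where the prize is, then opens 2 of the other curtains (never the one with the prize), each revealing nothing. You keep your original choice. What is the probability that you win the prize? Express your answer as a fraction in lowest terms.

1/6

The host can always open 2 empty curtains regardless of your choice, so the reveals give no information about your original curtain.
P(win by staying) = 1/6.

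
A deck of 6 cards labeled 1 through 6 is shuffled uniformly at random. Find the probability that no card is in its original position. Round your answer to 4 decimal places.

0.3681

This is the derangement probability: permutations of 6 with no fixed point.
D(6) = 6! · (1 − 1/1! + 1/2! − ··· + (−1)^6/6!) = 265.
P = 265/720 = 53/144 ≈ 0.3681.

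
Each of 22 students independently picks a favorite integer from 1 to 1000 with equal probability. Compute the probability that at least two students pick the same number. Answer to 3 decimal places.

It's easier to compute the probability that all 22 are distinct.
P(all distinct) = 1000/1000 · 999/1000 · ··· · 979/1000 ≈ 0.792.
So the probability of at least one match is 1 − 0.792 = 0.208.

0.208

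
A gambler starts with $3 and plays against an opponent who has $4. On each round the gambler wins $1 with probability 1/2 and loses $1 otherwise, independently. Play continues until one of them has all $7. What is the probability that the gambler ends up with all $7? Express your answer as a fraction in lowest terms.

With a fair step, P(i) = ½P(i−1) + ½P(i+1) with P(0)=0, P(7)=1 has the linear solution P(i) = i/7.
P(3) = 3/7.

3/7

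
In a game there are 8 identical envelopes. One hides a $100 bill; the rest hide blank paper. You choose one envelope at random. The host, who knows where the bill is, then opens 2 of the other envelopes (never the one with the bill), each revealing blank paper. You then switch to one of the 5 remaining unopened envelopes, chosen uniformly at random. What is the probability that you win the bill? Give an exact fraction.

Your original envelope holds the bill with probability 1/8, so the other 7 collectively hold it with probability 7/8.
The host can always find 2 empty envelopes to open, so the reveals don't change that 7/8; it is now spread over the 5 remaining unopened envelopes.
P(win by switching) = (7/8) · (1/5) = 7/40.

7/40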